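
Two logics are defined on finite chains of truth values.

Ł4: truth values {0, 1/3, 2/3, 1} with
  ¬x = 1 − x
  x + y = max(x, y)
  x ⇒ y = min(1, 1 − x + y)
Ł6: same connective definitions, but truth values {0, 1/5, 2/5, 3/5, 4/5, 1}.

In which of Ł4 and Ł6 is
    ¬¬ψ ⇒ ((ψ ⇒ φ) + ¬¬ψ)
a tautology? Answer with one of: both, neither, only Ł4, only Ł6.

both

In Ł4: every assignment gives 1 — tautology.
In Ł6: every assignment gives 1 — tautology.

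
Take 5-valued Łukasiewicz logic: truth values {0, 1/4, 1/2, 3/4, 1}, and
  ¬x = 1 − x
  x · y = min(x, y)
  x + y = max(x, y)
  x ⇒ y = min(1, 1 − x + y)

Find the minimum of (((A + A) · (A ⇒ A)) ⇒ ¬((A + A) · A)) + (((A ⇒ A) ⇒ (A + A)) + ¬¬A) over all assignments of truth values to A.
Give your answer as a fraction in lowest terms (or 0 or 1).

Take A = 3/4:
A + A = 3/4 + 3/4 = 3/4
A ⇒ A = 3/4 ⇒ 3/4 = 1
(A + A) · (A ⇒ A) = 3/4 · 1 = 3/4
A + A = 3/4 + 3/4 = 3/4
(A + A) · A = 3/4 · 3/4 = 3/4
¬((A + A) · A) = ¬3/4 = 1/4
((A + A) · (A ⇒ A)) ⇒ ¬((A + A) · A) = 3/4 ⇒ 1/4 = 1/2
A ⇒ A = 3/4 ⇒ 3/4 = 1
A + A = 3/4 + 3/4 = 3/4
(A ⇒ A) ⇒ (A + A) = 1 ⇒ 3/4 = 3/4
¬A = ¬3/4 = 1/4
¬¬A = ¬1/4 = 3/4
((A ⇒ A) ⇒ (A + A)) + ¬¬A = 3/4 + 3/4 = 3/4
(((A + A) · (A ⇒ A)) ⇒ ¬((A + A) · A)) + (((A ⇒ A) ⇒ (A + A)) + ¬¬A) = 1/2 + 3/4 = 3/4
No assignment yields a value below 3/4, so this is the minimum.

3/4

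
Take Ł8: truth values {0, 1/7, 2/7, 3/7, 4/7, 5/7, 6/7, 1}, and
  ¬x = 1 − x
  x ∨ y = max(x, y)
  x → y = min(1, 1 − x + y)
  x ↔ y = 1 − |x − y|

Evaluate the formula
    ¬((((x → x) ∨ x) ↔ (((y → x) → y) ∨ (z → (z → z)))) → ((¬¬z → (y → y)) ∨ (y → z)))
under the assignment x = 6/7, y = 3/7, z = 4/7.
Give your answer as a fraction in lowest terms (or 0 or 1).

x → x = 6/7 → 6/7 = 1
(x → x) ∨ x = 1 ∨ 6/7 = 1
y → x = 3/7 → 6/7 = 1
(y → x) → y = 1 → 3/7 = 3/7
z → z = 4/7 → 4/7 = 1
z → (z → z) = 4/7 → 1 = 1
((y → x) → y) ∨ (z → (z → z)) = 3/7 ∨ 1 = 1
((x → x) ∨ x) ↔ (((y → x) → y) ∨ (z → (z → z))) = 1 ↔ 1 = 1
¬z = ¬4/7 = 3/7
¬¬z = ¬3/7 = 4/7
y → y = 3/7 → 3/7 = 1
¬¬z → (y → y) = 4/7 → 1 = 1
y → z = 3/7 → 4/7 = 1
(¬¬z → (y → y)) ∨ (y → z) = 1 ∨ 1 = 1
(((x → x) ∨ x) ↔ (((y → x) → y) ∨ (z → (z → z)))) → ((¬¬z → (y → y)) ∨ (y → z)) = 1 → 1 = 1
¬((((x → x) ∨ x) ↔ (((y → x) → y) ∨ (z → (z → z)))) → ((¬¬z → (y → y)) ∨ (y → z))) = ¬1 = 0

0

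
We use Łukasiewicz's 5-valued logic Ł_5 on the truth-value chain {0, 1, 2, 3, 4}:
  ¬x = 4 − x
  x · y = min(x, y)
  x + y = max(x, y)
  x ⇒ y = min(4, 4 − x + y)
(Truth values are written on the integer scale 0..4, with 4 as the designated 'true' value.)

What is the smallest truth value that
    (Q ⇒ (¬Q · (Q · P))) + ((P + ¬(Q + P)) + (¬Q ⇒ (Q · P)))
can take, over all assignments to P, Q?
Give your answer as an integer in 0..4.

2

Take P = 0, Q = 2:
¬Q = ¬2 = 2
Q · P = 2 · 0 = 0
¬Q · (Q · P) = 2 · 0 = 0
Q ⇒ (¬Q · (Q · P)) = 2 ⇒ 0 = 2
Q + P = 2 + 0 = 2
¬(Q + P) = ¬2 = 2
P + ¬(Q + P) = 0 + 2 = 2
¬Q = ¬2 = 2
Q · P = 2 · 0 = 0
¬Q ⇒ (Q · P) = 2 ⇒ 0 = 2
(P + ¬(Q + P)) + (¬Q ⇒ (Q · P)) = 2 + 2 = 2
(Q ⇒ (¬Q · (Q · P))) + ((P + ¬(Q + P)) + (¬Q ⇒ (Q · P))) = 2 + 2 = 2
No assignment yields a value below 2, so this is the minimum.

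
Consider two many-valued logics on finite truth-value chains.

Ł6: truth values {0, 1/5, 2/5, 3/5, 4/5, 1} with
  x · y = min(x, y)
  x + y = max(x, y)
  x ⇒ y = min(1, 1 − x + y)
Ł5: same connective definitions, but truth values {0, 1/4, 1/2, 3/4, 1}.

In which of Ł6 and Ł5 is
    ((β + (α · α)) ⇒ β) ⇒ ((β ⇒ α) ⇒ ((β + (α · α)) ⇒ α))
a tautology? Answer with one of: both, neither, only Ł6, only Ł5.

both

In Ł6: every assignment gives 1 — tautology.
In Ł5: every assignment gives 1 — tautology.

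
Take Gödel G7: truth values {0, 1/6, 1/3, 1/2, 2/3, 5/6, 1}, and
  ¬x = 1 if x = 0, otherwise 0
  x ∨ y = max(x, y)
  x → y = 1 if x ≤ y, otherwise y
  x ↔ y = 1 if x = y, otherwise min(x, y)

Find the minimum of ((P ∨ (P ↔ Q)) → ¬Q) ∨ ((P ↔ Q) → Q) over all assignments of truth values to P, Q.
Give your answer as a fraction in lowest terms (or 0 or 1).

1/6

Take P = 1/6, Q = 1/6:
P ↔ Q = 1/6 ↔ 1/6 = 1
P ∨ (P ↔ Q) = 1/6 ∨ 1 = 1
¬Q = ¬1/6 = 0
(P ∨ (P ↔ Q)) → ¬Q = 1 → 0 = 0
P ↔ Q = 1/6 ↔ 1/6 = 1
(P ↔ Q) → Q = 1 → 1/6 = 1/6
((P ∨ (P ↔ Q)) → ¬Q) ∨ ((P ↔ Q) → Q) = 0 ∨ 1/6 = 1/6
No assignment yields a value below 1/6, so this is the minimum.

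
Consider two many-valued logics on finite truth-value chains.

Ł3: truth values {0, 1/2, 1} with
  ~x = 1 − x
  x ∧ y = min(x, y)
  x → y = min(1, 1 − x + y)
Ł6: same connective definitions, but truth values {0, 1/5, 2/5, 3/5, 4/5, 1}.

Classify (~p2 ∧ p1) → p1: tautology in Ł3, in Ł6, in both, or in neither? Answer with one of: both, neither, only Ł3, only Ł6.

In Ł3: every assignment gives 1 — tautology.
In Ł6: every assignment gives 1 — tautology.

both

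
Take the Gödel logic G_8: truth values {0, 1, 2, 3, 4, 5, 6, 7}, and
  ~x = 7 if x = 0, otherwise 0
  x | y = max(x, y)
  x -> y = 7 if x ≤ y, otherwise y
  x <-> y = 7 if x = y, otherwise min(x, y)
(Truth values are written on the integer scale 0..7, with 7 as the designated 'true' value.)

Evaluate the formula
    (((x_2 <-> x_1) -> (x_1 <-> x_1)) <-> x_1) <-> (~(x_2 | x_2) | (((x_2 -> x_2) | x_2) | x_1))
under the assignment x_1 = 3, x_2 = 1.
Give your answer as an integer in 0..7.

x_2 <-> x_1 = 1 <-> 3 = 1
x_1 <-> x_1 = 3 <-> 3 = 7
(x_2 <-> x_1) -> (x_1 <-> x_1) = 1 -> 7 = 7
((x_2 <-> x_1) -> (x_1 <-> x_1)) <-> x_1 = 7 <-> 3 = 3
x_2 | x_2 = 1 | 1 = 1
~(x_2 | x_2) = ~1 = 0
x_2 -> x_2 = 1 -> 1 = 7
(x_2 -> x_2) | x_2 = 7 | 1 = 7
((x_2 -> x_2) | x_2) | x_1 = 7 | 3 = 7
~(x_2 | x_2) | (((x_2 -> x_2) | x_2) | x_1) = 0 | 7 = 7
(((x_2 <-> x_1) -> (x_1 <-> x_1)) <-> x_1) <-> (~(x_2 | x_2) | (((x_2 -> x_2) | x_2) | x_1)) = 3 <-> 7 = 3

3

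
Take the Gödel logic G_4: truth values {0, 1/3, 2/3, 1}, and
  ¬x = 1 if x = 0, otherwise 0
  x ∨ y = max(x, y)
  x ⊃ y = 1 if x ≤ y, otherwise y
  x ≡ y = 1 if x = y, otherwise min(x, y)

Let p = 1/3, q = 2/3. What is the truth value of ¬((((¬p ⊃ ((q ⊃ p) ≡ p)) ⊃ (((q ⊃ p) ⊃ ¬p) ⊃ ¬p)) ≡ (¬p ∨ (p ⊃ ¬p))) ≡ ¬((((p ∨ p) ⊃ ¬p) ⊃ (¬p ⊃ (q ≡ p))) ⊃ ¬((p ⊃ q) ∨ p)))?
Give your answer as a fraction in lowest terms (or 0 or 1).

1

¬p = ¬1/3 = 0
q ⊃ p = 2/3 ⊃ 1/3 = 1/3
(q ⊃ p) ≡ p = 1/3 ≡ 1/3 = 1
¬p ⊃ ((q ⊃ p) ≡ p) = 0 ⊃ 1 = 1
q ⊃ p = 2/3 ⊃ 1/3 = 1/3
¬p = ¬1/3 = 0
(q ⊃ p) ⊃ ¬p = 1/3 ⊃ 0 = 0
¬p = ¬1/3 = 0
((q ⊃ p) ⊃ ¬p) ⊃ ¬p = 0 ⊃ 0 = 1
(¬p ⊃ ((q ⊃ p) ≡ p)) ⊃ (((q ⊃ p) ⊃ ¬p) ⊃ ¬p) = 1 ⊃ 1 = 1
¬p = ¬1/3 = 0
¬p = ¬1/3 = 0
p ⊃ ¬p = 1/3 ⊃ 0 = 0
¬p ∨ (p ⊃ ¬p) = 0 ∨ 0 = 0
((¬p ⊃ ((q ⊃ p) ≡ p)) ⊃ (((q ⊃ p) ⊃ ¬p) ⊃ ¬p)) ≡ (¬p ∨ (p ⊃ ¬p)) = 1 ≡ 0 = 0
p ∨ p = 1/3 ∨ 1/3 = 1/3
¬p = ¬1/3 = 0
(p ∨ p) ⊃ ¬p = 1/3 ⊃ 0 = 0
¬p = ¬1/3 = 0
q ≡ p = 2/3 ≡ 1/3 = 1/3
¬p ⊃ (q ≡ p) = 0 ⊃ 1/3 = 1
((p ∨ p) ⊃ ¬p) ⊃ (¬p ⊃ (q ≡ p)) = 0 ⊃ 1 = 1
p ⊃ q = 1/3 ⊃ 2/3 = 1
(p ⊃ q) ∨ p = 1 ∨ 1/3 = 1
¬((p ⊃ q) ∨ p) = ¬1 = 0
(((p ∨ p) ⊃ ¬p) ⊃ (¬p ⊃ (q ≡ p))) ⊃ ¬((p ⊃ q) ∨ p) = 1 ⊃ 0 = 0
¬((((p ∨ p) ⊃ ¬p) ⊃ (¬p ⊃ (q ≡ p))) ⊃ ¬((p ⊃ q) ∨ p)) = ¬0 = 1
(((¬p ⊃ ((q ⊃ p) ≡ p)) ⊃ (((q ⊃ p) ⊃ ¬p) ⊃ ¬p)) ≡ (¬p ∨ (p ⊃ ¬p))) ≡ ¬((((p ∨ p) ⊃ ¬p) ⊃ (¬p ⊃ (q ≡ p))) ⊃ ¬((p ⊃ q) ∨ p)) = 0 ≡ 1 = 0
¬((((¬p ⊃ ((q ⊃ p) ≡ p)) ⊃ (((q ⊃ p) ⊃ ¬p) ⊃ ¬p)) ≡ (¬p ∨ (p ⊃ ¬p))) ≡ ¬((((p ∨ p) ⊃ ¬p) ⊃ (¬p ⊃ (q ≡ p))) ⊃ ¬((p ⊃ q) ∨ p))) = ¬0 = 1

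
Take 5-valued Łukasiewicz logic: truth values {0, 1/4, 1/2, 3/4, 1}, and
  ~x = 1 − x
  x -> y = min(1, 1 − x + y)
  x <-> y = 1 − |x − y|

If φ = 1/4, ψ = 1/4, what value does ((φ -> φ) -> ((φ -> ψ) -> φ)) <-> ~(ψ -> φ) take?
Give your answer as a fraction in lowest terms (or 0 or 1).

φ -> φ = 1/4 -> 1/4 = 1
φ -> ψ = 1/4 -> 1/4 = 1
(φ -> ψ) -> φ = 1 -> 1/4 = 1/4
(φ -> φ) -> ((φ -> ψ) -> φ) = 1 -> 1/4 = 1/4
ψ -> φ = 1/4 -> 1/4 = 1
~(ψ -> φ) = ~1 = 0
((φ -> φ) -> ((φ -> ψ) -> φ)) <-> ~(ψ -> φ) = 1/4 <-> 0 = 3/4

3/4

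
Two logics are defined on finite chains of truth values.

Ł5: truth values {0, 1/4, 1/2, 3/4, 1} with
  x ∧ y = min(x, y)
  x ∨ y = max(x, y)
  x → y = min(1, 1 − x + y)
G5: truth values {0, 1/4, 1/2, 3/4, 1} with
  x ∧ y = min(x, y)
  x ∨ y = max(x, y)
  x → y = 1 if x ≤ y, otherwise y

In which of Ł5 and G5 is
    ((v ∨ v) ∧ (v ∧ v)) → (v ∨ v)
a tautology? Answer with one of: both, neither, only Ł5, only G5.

both

In Ł5: every assignment gives 1 — tautology.
In G5: every assignment gives 1 — tautology.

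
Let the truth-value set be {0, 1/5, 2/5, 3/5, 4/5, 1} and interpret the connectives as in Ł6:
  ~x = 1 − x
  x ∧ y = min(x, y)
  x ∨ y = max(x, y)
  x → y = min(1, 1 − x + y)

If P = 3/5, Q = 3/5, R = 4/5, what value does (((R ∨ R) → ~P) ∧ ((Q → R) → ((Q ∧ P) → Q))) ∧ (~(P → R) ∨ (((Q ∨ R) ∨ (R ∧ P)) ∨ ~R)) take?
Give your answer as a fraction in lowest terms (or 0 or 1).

3/5

R ∨ R = 4/5 ∨ 4/5 = 4/5
~P = ~3/5 = 2/5
(R ∨ R) → ~P = 4/5 → 2/5 = 3/5
Q → R = 3/5 → 4/5 = 1
Q ∧ P = 3/5 ∧ 3/5 = 3/5
(Q ∧ P) → Q = 3/5 → 3/5 = 1
(Q → R) → ((Q ∧ P) → Q) = 1 → 1 = 1
((R ∨ R) → ~P) ∧ ((Q → R) → ((Q ∧ P) → Q)) = 3/5 ∧ 1 = 3/5
P → R = 3/5 → 4/5 = 1
~(P → R) = ~1 = 0
Q ∨ R = 3/5 ∨ 4/5 = 4/5
R ∧ P = 4/5 ∧ 3/5 = 3/5
(Q ∨ R) ∨ (R ∧ P) = 4/5 ∨ 3/5 = 4/5
~R = ~4/5 = 1/5
((Q ∨ R) ∨ (R ∧ P)) ∨ ~R = 4/5 ∨ 1/5 = 4/5
~(P → R) ∨ (((Q ∨ R) ∨ (R ∧ P)) ∨ ~R) = 0 ∨ 4/5 = 4/5
(((R ∨ R) → ~P) ∧ ((Q → R) → ((Q ∧ P) → Q))) ∧ (~(P → R) ∨ (((Q ∨ R) ∨ (R ∧ P)) ∨ ~R)) = 3/5 ∧ 4/5 = 3/5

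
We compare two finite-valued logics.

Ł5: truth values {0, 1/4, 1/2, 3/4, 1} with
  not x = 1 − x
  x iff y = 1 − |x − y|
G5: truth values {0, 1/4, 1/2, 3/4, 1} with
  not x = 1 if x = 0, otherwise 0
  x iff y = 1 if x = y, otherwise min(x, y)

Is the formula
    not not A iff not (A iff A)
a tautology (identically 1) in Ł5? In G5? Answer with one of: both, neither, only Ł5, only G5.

neither

In Ł5: at A = 1/4 the value is 3/4 — not a tautology.
In G5: at A = 1/4 the value is 0 — not a tautology.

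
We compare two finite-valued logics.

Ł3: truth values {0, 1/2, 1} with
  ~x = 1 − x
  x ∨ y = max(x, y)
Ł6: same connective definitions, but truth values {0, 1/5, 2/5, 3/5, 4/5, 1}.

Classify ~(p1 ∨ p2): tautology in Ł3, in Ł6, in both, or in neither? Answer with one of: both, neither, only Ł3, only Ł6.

In Ł3: at p1 = 0, p2 = 1/2 the value is 1/2 — not a tautology.
In Ł6: at p1 = 0, p2 = 1/5 the value is 4/5 — not a tautology.

neither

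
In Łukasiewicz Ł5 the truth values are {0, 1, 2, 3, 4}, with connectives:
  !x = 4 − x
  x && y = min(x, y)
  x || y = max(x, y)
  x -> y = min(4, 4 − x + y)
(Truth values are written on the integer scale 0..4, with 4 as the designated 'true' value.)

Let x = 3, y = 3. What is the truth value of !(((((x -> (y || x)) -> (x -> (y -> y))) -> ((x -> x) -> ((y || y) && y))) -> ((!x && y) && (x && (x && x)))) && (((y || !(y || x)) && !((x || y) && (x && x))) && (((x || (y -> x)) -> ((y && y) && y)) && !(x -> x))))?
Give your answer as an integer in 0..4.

4

y || x = 3 || 3 = 3
x -> (y || x) = 3 -> 3 = 4
y -> y = 3 -> 3 = 4
x -> (y -> y) = 3 -> 4 = 4
(x -> (y || x)) -> (x -> (y -> y)) = 4 -> 4 = 4
x -> x = 3 -> 3 = 4
y || y = 3 || 3 = 3
(y || y) && y = 3 && 3 = 3
(x -> x) -> ((y || y) && y) = 4 -> 3 = 3
((x -> (y || x)) -> (x -> (y -> y))) -> ((x -> x) -> ((y || y) && y)) = 4 -> 3 = 3
!x = !3 = 1
!x && y = 1 && 3 = 1
x && x = 3 && 3 = 3
x && (x && x) = 3 && 3 = 3
(!x && y) && (x && (x && x)) = 1 && 3 = 1
(((x -> (y || x)) -> (x -> (y -> y))) -> ((x -> x) -> ((y || y) && y))) -> ((!x && y) && (x && (x && x))) = 3 -> 1 = 2
y || x = 3 || 3 = 3
!(y || x) = !3 = 1
y || !(y || x) = 3 || 1 = 3
x || y = 3 || 3 = 3
x && x = 3 && 3 = 3
(x || y) && (x && x) = 3 && 3 = 3
!((x || y) && (x && x)) = !3 = 1
(y || !(y || x)) && !((x || y) && (x && x)) = 3 && 1 = 1
y -> x = 3 -> 3 = 4
x || (y -> x) = 3 || 4 = 4
y && y = 3 && 3 = 3
(y && y) && y = 3 && 3 = 3
(x || (y -> x)) -> ((y && y) && y) = 4 -> 3 = 3
x -> x = 3 -> 3 = 4
!(x -> x) = !4 = 0
((x || (y -> x)) -> ((y && y) && y)) && !(x -> x) = 3 && 0 = 0
((y || !(y || x)) && !((x || y) && (x && x))) && (((x || (y -> x)) -> ((y && y) && y)) && !(x -> x)) = 1 && 0 = 0
((((x -> (y || x)) -> (x -> (y -> y))) -> ((x -> x) -> ((y || y) && y))) -> ((!x && y) && (x && (x && x)))) && (((y || !(y || x)) && !((x || y) && (x && x))) && (((x || (y -> x)) -> ((y && y) && y)) && !(x -> x))) = 2 && 0 = 0
!(((((x -> (y || x)) -> (x -> (y -> y))) -> ((x -> x) -> ((y || y) && y))) -> ((!x && y) && (x && (x && x)))) && (((y || !(y || x)) && !((x || y) && (x && x))) && (((x || (y -> x)) -> ((y && y) && y)) && !(x -> x)))) = !0 = 4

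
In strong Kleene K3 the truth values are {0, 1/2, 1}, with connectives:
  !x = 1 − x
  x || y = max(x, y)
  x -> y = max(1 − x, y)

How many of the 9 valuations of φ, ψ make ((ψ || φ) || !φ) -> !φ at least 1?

3

φ = 0, ψ = 0 ↦ 1  ≥
φ = 0, ψ = 1/2 ↦ 1  ≥
φ = 0, ψ = 1 ↦ 1  ≥
φ = 1/2, ψ = 0 ↦ 1/2  <
φ = 1/2, ψ = 1/2 ↦ 1/2  <
φ = 1/2, ψ = 1 ↦ 1/2  <
φ = 1, ψ = 0 ↦ 0  <
φ = 1, ψ = 1/2 ↦ 0  <
φ = 1, ψ = 1 ↦ 0  <
So 3 of the 9 assignments meet the threshold.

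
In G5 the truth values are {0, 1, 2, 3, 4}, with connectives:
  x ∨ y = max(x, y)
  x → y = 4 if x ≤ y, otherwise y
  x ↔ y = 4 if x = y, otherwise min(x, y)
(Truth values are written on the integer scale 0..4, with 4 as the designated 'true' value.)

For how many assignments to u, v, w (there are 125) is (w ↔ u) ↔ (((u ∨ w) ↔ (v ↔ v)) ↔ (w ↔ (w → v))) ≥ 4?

65

value 4: 65 assignments (counts)
value 3: 2 assignments
value 2: 8 assignments
value 1: 18 assignments
value 0: 32 assignments
So 65 of the 125 assignments meet the threshold.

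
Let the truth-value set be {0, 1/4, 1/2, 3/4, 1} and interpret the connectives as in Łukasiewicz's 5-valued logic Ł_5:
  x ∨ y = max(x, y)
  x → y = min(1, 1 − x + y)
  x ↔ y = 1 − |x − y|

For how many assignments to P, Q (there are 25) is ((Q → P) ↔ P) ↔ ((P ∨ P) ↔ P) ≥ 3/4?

16

value 1: 9 assignments (counts)
value 3/4: 7 assignments (counts)
value 1/2: 5 assignments
value 1/4: 3 assignments
value 0: 1 assignment
So 16 of the 25 assignments meet the threshold.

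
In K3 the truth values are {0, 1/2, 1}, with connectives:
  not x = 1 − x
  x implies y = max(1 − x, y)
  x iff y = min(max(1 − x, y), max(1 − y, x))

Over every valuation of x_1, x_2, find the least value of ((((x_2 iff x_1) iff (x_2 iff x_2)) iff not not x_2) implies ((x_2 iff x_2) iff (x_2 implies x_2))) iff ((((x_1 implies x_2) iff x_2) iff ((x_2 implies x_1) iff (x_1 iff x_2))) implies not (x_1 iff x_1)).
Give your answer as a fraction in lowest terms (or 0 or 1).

0

Take x_1 = 0, x_2 = 1:
x_2 iff x_1 = 1 iff 0 = 0
x_2 iff x_2 = 1 iff 1 = 1
(x_2 iff x_1) iff (x_2 iff x_2) = 0 iff 1 = 0
not x_2 = not 1 = 0
not not x_2 = not 0 = 1
((x_2 iff x_1) iff (x_2 iff x_2)) iff not not x_2 = 0 iff 1 = 0
x_2 iff x_2 = 1 iff 1 = 1
x_2 implies x_2 = 1 implies 1 = 1
(x_2 iff x_2) iff (x_2 implies x_2) = 1 iff 1 = 1
(((x_2 iff x_1) iff (x_2 iff x_2)) iff not not x_2) implies ((x_2 iff x_2) iff (x_2 implies x_2)) = 0 implies 1 = 1
x_1 implies x_2 = 0 implies 1 = 1
(x_1 implies x_2) iff x_2 = 1 iff 1 = 1
x_2 implies x_1 = 1 implies 0 = 0
x_1 iff x_2 = 0 iff 1 = 0
(x_2 implies x_1) iff (x_1 iff x_2) = 0 iff 0 = 1
((x_1 implies x_2) iff x_2) iff ((x_2 implies x_1) iff (x_1 iff x_2)) = 1 iff 1 = 1
x_1 iff x_1 = 0 iff 0 = 1
not (x_1 iff x_1) = not 1 = 0
(((x_1 implies x_2) iff x_2) iff ((x_2 implies x_1) iff (x_1 iff x_2))) implies not (x_1 iff x_1) = 1 implies 0 = 0
((((x_2 iff x_1) iff (x_2 iff x_2)) iff not not x_2) implies ((x_2 iff x_2) iff (x_2 implies x_2))) iff ((((x_1 implies x_2) iff x_2) iff ((x_2 implies x_1) iff (x_1 iff x_2))) implies not (x_1 iff x_1)) = 1 iff 0 = 0
No assignment yields a value below 0, so this is the minimum.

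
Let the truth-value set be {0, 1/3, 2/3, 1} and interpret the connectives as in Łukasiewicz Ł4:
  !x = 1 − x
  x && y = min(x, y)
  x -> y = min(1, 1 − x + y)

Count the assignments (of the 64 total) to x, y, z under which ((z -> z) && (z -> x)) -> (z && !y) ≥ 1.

15

value 1: 15 assignments (counts)
value 2/3: 12 assignments
value 1/3: 15 assignments
value 0: 22 assignments
So 15 of the 64 assignments meet the threshold.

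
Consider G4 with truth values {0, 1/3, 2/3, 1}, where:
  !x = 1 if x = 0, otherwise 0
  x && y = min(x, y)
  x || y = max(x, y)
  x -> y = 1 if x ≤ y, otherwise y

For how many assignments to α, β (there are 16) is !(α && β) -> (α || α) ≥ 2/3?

11

α = 0, β = 0 ↦ 0  <
α = 0, β = 1/3 ↦ 0  <
α = 0, β = 2/3 ↦ 0  <
α = 0, β = 1 ↦ 0  <
α = 1/3, β = 0 ↦ 1/3  <
α = 1/3, β = 1/3 ↦ 1  ≥
α = 1/3, β = 2/3 ↦ 1  ≥
α = 1/3, β = 1 ↦ 1  ≥
α = 2/3, β = 0 ↦ 2/3  ≥
α = 2/3, β = 1/3 ↦ 1  ≥
α = 2/3, β = 2/3 ↦ 1  ≥
α = 2/3, β = 1 ↦ 1  ≥
α = 1, β = 0 ↦ 1  ≥
α = 1, β = 1/3 ↦ 1  ≥
α = 1, β = 2/3 ↦ 1  ≥
α = 1, β = 1 ↦ 1  ≥
So 11 of the 16 assignments meet the threshold.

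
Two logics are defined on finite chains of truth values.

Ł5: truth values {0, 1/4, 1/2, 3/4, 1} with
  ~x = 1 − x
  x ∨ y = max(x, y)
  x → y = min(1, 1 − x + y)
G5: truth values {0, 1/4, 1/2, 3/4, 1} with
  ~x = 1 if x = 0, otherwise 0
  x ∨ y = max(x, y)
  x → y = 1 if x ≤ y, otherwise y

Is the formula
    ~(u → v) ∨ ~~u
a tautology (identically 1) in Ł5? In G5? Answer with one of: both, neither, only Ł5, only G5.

In Ł5: at u = 0, v = 0 the value is 0 — not a tautology.
In G5: at u = 0, v = 0 the value is 0 — not a tautology.

neither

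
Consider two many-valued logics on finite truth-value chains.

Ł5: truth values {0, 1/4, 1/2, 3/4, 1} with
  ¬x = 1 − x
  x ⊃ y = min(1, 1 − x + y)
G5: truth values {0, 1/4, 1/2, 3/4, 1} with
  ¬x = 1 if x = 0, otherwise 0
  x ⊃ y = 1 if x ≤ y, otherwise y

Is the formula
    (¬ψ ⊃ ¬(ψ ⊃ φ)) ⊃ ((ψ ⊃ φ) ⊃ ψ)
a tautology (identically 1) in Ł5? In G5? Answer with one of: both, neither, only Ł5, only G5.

only Ł5

In Ł5: every assignment gives 1 — tautology.
In G5: at φ = 1/4, ψ = 1/4 the value is 1/4 — not a tautology.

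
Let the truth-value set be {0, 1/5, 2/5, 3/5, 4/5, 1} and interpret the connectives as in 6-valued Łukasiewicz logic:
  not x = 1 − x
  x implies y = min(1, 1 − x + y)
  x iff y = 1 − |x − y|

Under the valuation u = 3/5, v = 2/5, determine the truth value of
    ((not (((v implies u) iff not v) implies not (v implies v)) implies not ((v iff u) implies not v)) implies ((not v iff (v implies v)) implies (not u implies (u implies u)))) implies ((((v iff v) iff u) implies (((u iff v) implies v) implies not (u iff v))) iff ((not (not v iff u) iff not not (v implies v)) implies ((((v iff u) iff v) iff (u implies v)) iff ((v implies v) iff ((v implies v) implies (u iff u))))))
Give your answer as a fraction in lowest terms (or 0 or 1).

1

v implies u = 2/5 implies 3/5 = 1
not v = not 2/5 = 3/5
(v implies u) iff not v = 1 iff 3/5 = 3/5
v implies v = 2/5 implies 2/5 = 1
not (v implies v) = not 1 = 0
((v implies u) iff not v) implies not (v implies v) = 3/5 implies 0 = 2/5
not (((v implies u) iff not v) implies not (v implies v)) = not 2/5 = 3/5
v iff u = 2/5 iff 3/5 = 4/5
not v = not 2/5 = 3/5
(v iff u) implies not v = 4/5 implies 3/5 = 4/5
not ((v iff u) implies not v) = not 4/5 = 1/5
not (((v implies u) iff not v) implies not (v implies v)) implies not ((v iff u) implies not v) = 3/5 implies 1/5 = 3/5
not v = not 2/5 = 3/5
v implies v = 2/5 implies 2/5 = 1
not v iff (v implies v) = 3/5 iff 1 = 3/5
not u = not 3/5 = 2/5
u implies u = 3/5 implies 3/5 = 1
not u implies (u implies u) = 2/5 implies 1 = 1
(not v iff (v implies v)) implies (not u implies (u implies u)) = 3/5 implies 1 = 1
(not (((v implies u) iff not v) implies not (v implies v)) implies not ((v iff u) implies not v)) implies ((not v iff (v implies v)) implies (not u implies (u implies u))) = 3/5 implies 1 = 1
v iff v = 2/5 iff 2/5 = 1
(v iff v) iff u = 1 iff 3/5 = 3/5
u iff v = 3/5 iff 2/5 = 4/5
(u iff v) implies v = 4/5 implies 2/5 = 3/5
u iff v = 3/5 iff 2/5 = 4/5
not (u iff v) = not 4/5 = 1/5
((u iff v) implies v) implies not (u iff v) = 3/5 implies 1/5 = 3/5
((v iff v) iff u) implies (((u iff v) implies v) implies not (u iff v)) = 3/5 implies 3/5 = 1
not v = not 2/5 = 3/5
not v iff u = 3/5 iff 3/5 = 1
not (not v iff u) = not 1 = 0
v implies v = 2/5 implies 2/5 = 1
not (v implies v) = not 1 = 0
not not (v implies v) = not 0 = 1
not (not v iff u) iff not not (v implies v) = 0 iff 1 = 0
v iff u = 2/5 iff 3/5 = 4/5
(v iff u) iff v = 4/5 iff 2/5 = 3/5
u implies v = 3/5 implies 2/5 = 4/5
((v iff u) iff v) iff (u implies v) = 3/5 iff 4/5 = 4/5
v implies v = 2/5 implies 2/5 = 1
v implies v = 2/5 implies 2/5 = 1
u iff u = 3/5 iff 3/5 = 1
(v implies v) implies (u iff u) = 1 implies 1 = 1
(v implies v) iff ((v implies v) implies (u iff u)) = 1 iff 1 = 1
(((v iff u) iff v) iff (u implies v)) iff ((v implies v) iff ((v implies v) implies (u iff u))) = 4/5 iff 1 = 4/5
(not (not v iff u) iff not not (v implies v)) implies ((((v iff u) iff v) iff (u implies v)) iff ((v implies v) iff ((v implies v) implies (u iff u)))) = 0 implies 4/5 = 1
(((v iff v) iff u) implies (((u iff v) implies v) implies not (u iff v))) iff ((not (not v iff u) iff not not (v implies v)) implies ((((v iff u) iff v) iff (u implies v)) iff ((v implies v) iff ((v implies v) implies (u iff u))))) = 1 iff 1 = 1
((not (((v implies u) iff not v) implies not (v implies v)) implies not ((v iff u) implies not v)) implies ((not v iff (v implies v)) implies (not u implies (u implies u)))) implies ((((v iff v) iff u) implies (((u iff v) implies v) implies not (u iff v))) iff ((not (not v iff u) iff not not (v implies v)) implies ((((v iff u) iff v) iff (u implies v)) iff ((v implies v) iff ((v implies v) implies (u iff u)))))) = 1 implies 1 = 1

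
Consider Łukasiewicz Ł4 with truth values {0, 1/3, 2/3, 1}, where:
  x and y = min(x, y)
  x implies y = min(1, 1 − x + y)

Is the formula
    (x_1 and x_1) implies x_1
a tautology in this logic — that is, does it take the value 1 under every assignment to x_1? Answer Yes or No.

Yes

x_1 = 0 ↦ 1
x_1 = 1/3 ↦ 1
x_1 = 2/3 ↦ 1
x_1 = 1 ↦ 1
Every assignment gives a value ≥ 1.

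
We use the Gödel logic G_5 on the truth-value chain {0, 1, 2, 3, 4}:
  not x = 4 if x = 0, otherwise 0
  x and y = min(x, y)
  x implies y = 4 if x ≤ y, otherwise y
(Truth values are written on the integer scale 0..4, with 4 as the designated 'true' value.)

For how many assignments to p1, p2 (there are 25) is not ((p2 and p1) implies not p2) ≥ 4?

value 4: 16 assignments (counts)
value 0: 9 assignments
So 16 of the 25 assignments meet the threshold.

16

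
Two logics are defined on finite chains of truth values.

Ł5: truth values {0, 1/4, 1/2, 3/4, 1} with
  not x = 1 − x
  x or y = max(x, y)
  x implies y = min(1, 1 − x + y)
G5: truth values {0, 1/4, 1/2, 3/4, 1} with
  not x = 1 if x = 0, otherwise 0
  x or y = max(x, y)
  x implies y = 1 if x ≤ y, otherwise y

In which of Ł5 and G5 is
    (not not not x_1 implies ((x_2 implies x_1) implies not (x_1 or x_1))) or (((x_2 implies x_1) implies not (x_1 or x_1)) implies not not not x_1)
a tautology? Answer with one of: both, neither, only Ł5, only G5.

In Ł5: every assignment gives 1 — tautology.
In G5: every assignment gives 1 — tautology.

both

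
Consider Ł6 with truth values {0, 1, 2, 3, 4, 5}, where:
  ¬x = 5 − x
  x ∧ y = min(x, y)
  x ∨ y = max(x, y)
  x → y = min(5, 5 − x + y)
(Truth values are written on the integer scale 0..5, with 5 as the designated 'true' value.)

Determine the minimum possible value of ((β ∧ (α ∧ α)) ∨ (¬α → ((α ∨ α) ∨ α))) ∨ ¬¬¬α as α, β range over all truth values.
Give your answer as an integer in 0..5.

4

Take α = 1, β = 0:
α ∧ α = 1 ∧ 1 = 1
β ∧ (α ∧ α) = 0 ∧ 1 = 0
¬α = ¬1 = 4
α ∨ α = 1 ∨ 1 = 1
(α ∨ α) ∨ α = 1 ∨ 1 = 1
¬α → ((α ∨ α) ∨ α) = 4 → 1 = 2
(β ∧ (α ∧ α)) ∨ (¬α → ((α ∨ α) ∨ α)) = 0 ∨ 2 = 2
¬α = ¬1 = 4
¬¬α = ¬4 = 1
¬¬¬α = ¬1 = 4
((β ∧ (α ∧ α)) ∨ (¬α → ((α ∨ α) ∨ α))) ∨ ¬¬¬α = 2 ∨ 4 = 4
No assignment yields a value below 4, so this is the minimum.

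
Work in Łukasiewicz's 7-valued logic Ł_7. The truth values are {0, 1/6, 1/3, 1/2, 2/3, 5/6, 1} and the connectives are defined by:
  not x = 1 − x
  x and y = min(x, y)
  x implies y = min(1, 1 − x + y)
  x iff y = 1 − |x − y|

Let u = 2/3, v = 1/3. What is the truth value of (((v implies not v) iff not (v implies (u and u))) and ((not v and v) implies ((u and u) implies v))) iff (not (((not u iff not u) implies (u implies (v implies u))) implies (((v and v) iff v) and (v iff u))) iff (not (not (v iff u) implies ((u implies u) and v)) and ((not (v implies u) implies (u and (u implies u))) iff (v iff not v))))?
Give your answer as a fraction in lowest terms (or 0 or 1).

not v = not 1/3 = 2/3
v implies not v = 1/3 implies 2/3 = 1
u and u = 2/3 and 2/3 = 2/3
v implies (u and u) = 1/3 implies 2/3 = 1
not (v implies (u and u)) = not 1 = 0
(v implies not v) iff not (v implies (u and u)) = 1 iff 0 = 0
not v = not 1/3 = 2/3
not v and v = 2/3 and 1/3 = 1/3
u and u = 2/3 and 2/3 = 2/3
(u and u) implies v = 2/3 implies 1/3 = 2/3
(not v and v) implies ((u and u) implies v) = 1/3 implies 2/3 = 1
((v implies not v) iff not (v implies (u and u))) and ((not v and v) implies ((u and u) implies v)) = 0 and 1 = 0
not u = not 2/3 = 1/3
not u = not 2/3 = 1/3
not u iff not u = 1/3 iff 1/3 = 1
v implies u = 1/3 implies 2/3 = 1
u implies (v implies u) = 2/3 implies 1 = 1
(not u iff not u) implies (u implies (v implies u)) = 1 implies 1 = 1
v and v = 1/3 and 1/3 = 1/3
(v and v) iff v = 1/3 iff 1/3 = 1
v iff u = 1/3 iff 2/3 = 2/3
((v and v) iff v) and (v iff u) = 1 and 2/3 = 2/3
((not u iff not u) implies (u implies (v implies u))) implies (((v and v) iff v) and (v iff u)) = 1 implies 2/3 = 2/3
not (((not u iff not u) implies (u implies (v implies u))) implies (((v and v) iff v) and (v iff u))) = not 2/3 = 1/3
v iff u = 1/3 iff 2/3 = 2/3
not (v iff u) = not 2/3 = 1/3
u implies u = 2/3 implies 2/3 = 1
(u implies u) and v = 1 and 1/3 = 1/3
not (v iff u) implies ((u implies u) and v) = 1/3 implies 1/3 = 1
not (not (v iff u) implies ((u implies u) and v)) = not 1 = 0
v implies u = 1/3 implies 2/3 = 1
not (v implies u) = not 1 = 0
u implies u = 2/3 implies 2/3 = 1
u and (u implies u) = 2/3 and 1 = 2/3
not (v implies u) implies (u and (u implies u)) = 0 implies 2/3 = 1
not v = not 1/3 = 2/3
v iff not v = 1/3 iff 2/3 = 2/3
(not (v implies u) implies (u and (u implies u))) iff (v iff not v) = 1 iff 2/3 = 2/3
not (not (v iff u) implies ((u implies u) and v)) and ((not (v implies u) implies (u and (u implies u))) iff (v iff not v)) = 0 and 2/3 = 0
not (((not u iff not u) implies (u implies (v implies u))) implies (((v and v) iff v) and (v iff u))) iff (not (not (v iff u) implies ((u implies u) and v)) and ((not (v implies u) implies (u and (u implies u))) iff (v iff not v))) = 1/3 iff 0 = 2/3
(((v implies not v) iff not (v implies (u and u))) and ((not v and v) implies ((u and u) implies v))) iff (not (((not u iff not u) implies (u implies (v implies u))) implies (((v and v) iff v) and (v iff u))) iff (not (not (v iff u) implies ((u implies u) and v)) and ((not (v implies u) implies (u and (u implies u))) iff (v iff not v)))) = 0 iff 2/3 = 1/3

1/3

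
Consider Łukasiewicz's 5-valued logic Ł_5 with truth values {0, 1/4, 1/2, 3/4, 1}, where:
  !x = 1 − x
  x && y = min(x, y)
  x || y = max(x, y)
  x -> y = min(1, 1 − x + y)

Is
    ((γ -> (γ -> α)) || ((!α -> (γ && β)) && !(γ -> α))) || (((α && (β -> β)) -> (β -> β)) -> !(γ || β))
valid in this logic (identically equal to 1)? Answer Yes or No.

No

Counterexample: take α = 0, β = 0, γ = 3/4.
γ -> α = 3/4 -> 0 = 1/4
γ -> (γ -> α) = 3/4 -> 1/4 = 1/2
!α = !0 = 1
γ && β = 3/4 && 0 = 0
!α -> (γ && β) = 1 -> 0 = 0
γ -> α = 3/4 -> 0 = 1/4
!(γ -> α) = !1/4 = 3/4
(!α -> (γ && β)) && !(γ -> α) = 0 && 3/4 = 0
(γ -> (γ -> α)) || ((!α -> (γ && β)) && !(γ -> α)) = 1/2 || 0 = 1/2
β -> β = 0 -> 0 = 1
α && (β -> β) = 0 && 1 = 0
β -> β = 0 -> 0 = 1
(α && (β -> β)) -> (β -> β) = 0 -> 1 = 1
γ || β = 3/4 || 0 = 3/4
!(γ || β) = !3/4 = 1/4
((α && (β -> β)) -> (β -> β)) -> !(γ || β) = 1 -> 1/4 = 1/4
((γ -> (γ -> α)) || ((!α -> (γ && β)) && !(γ -> α))) || (((α && (β -> β)) -> (β -> β)) -> !(γ || β)) = 1/2 || 1/4 = 1/2
This gives 1/2 ≠ 1.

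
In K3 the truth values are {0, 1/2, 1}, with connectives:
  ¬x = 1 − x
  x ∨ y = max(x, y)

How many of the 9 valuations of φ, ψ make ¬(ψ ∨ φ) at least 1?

1

φ = 0, ψ = 0 ↦ 1  ≥
φ = 0, ψ = 1/2 ↦ 1/2  <
φ = 0, ψ = 1 ↦ 0  <
φ = 1/2, ψ = 0 ↦ 1/2  <
φ = 1/2, ψ = 1/2 ↦ 1/2  <
φ = 1/2, ψ = 1 ↦ 0  <
φ = 1, ψ = 0 ↦ 0  <
φ = 1, ψ = 1/2 ↦ 0  <
φ = 1, ψ = 1 ↦ 0  <
So 1 of the 9 assignments meets the threshold.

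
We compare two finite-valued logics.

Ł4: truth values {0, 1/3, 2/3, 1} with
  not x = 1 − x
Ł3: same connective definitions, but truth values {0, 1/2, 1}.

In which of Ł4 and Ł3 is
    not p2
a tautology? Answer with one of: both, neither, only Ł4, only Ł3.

neither

In Ł4: at p2 = 1/3 the value is 2/3 — not a tautology.
In Ł3: at p2 = 1/2 the value is 1/2 — not a tautology.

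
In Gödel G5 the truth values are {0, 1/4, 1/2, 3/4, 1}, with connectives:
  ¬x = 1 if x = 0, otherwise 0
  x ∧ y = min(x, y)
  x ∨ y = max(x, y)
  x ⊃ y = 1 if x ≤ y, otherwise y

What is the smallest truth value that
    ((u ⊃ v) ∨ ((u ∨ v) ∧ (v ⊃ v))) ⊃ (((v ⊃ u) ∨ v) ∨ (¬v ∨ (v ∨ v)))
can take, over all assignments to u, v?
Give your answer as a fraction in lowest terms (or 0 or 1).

Take u = 0, v = 1/4:
u ⊃ v = 0 ⊃ 1/4 = 1
u ∨ v = 0 ∨ 1/4 = 1/4
v ⊃ v = 1/4 ⊃ 1/4 = 1
(u ∨ v) ∧ (v ⊃ v) = 1/4 ∧ 1 = 1/4
(u ⊃ v) ∨ ((u ∨ v) ∧ (v ⊃ v)) = 1 ∨ 1/4 = 1
v ⊃ u = 1/4 ⊃ 0 = 0
(v ⊃ u) ∨ v = 0 ∨ 1/4 = 1/4
¬v = ¬1/4 = 0
v ∨ v = 1/4 ∨ 1/4 = 1/4
¬v ∨ (v ∨ v) = 0 ∨ 1/4 = 1/4
((v ⊃ u) ∨ v) ∨ (¬v ∨ (v ∨ v)) = 1/4 ∨ 1/4 = 1/4
((u ⊃ v) ∨ ((u ∨ v) ∧ (v ⊃ v))) ⊃ (((v ⊃ u) ∨ v) ∨ (¬v ∨ (v ∨ v))) = 1 ⊃ 1/4 = 1/4
No assignment yields a value below 1/4, so this is the minimum.

1/4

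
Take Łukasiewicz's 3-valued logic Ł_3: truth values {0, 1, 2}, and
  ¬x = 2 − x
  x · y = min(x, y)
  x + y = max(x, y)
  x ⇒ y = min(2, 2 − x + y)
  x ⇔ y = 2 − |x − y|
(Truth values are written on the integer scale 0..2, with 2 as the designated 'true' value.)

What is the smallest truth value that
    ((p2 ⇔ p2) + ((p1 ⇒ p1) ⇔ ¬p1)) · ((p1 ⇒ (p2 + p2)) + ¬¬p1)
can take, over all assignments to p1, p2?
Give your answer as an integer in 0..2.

1

Take p1 = 1, p2 = 0:
p2 ⇔ p2 = 0 ⇔ 0 = 2
p1 ⇒ p1 = 1 ⇒ 1 = 2
¬p1 = ¬1 = 1
(p1 ⇒ p1) ⇔ ¬p1 = 2 ⇔ 1 = 1
(p2 ⇔ p2) + ((p1 ⇒ p1) ⇔ ¬p1) = 2 + 1 = 2
p2 + p2 = 0 + 0 = 0
p1 ⇒ (p2 + p2) = 1 ⇒ 0 = 1
¬p1 = ¬1 = 1
¬¬p1 = ¬1 = 1
(p1 ⇒ (p2 + p2)) + ¬¬p1 = 1 + 1 = 1
((p2 ⇔ p2) + ((p1 ⇒ p1) ⇔ ¬p1)) · ((p1 ⇒ (p2 + p2)) + ¬¬p1) = 2 · 1 = 1
No assignment yields a value below 1, so this is the minimum.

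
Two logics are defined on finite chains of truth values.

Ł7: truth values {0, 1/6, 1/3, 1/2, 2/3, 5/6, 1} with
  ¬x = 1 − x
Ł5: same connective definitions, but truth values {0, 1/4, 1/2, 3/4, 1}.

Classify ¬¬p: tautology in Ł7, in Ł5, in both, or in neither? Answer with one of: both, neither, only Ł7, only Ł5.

In Ł7: at p = 0 the value is 0 — not a tautology.
In Ł5: at p = 0 the value is 0 — not a tautology.

neither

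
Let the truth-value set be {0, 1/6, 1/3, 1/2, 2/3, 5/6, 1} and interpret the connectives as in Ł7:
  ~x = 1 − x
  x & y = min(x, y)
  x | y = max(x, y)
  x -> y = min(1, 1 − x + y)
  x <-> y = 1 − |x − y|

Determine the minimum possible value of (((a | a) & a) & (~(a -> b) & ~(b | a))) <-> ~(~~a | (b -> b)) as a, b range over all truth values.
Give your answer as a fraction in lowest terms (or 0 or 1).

Take a = 1/2, b = 0:
a | a = 1/2 | 1/2 = 1/2
(a | a) & a = 1/2 & 1/2 = 1/2
a -> b = 1/2 -> 0 = 1/2
~(a -> b) = ~1/2 = 1/2
b | a = 0 | 1/2 = 1/2
~(b | a) = ~1/2 = 1/2
~(a -> b) & ~(b | a) = 1/2 & 1/2 = 1/2
((a | a) & a) & (~(a -> b) & ~(b | a)) = 1/2 & 1/2 = 1/2
~a = ~1/2 = 1/2
~~a = ~1/2 = 1/2
b -> b = 0 -> 0 = 1
~~a | (b -> b) = 1/2 | 1 = 1
~(~~a | (b -> b)) = ~1 = 0
(((a | a) & a) & (~(a -> b) & ~(b | a))) <-> ~(~~a | (b -> b)) = 1/2 <-> 0 = 1/2
No assignment yields a value below 1/2, so this is the minimum.

1/2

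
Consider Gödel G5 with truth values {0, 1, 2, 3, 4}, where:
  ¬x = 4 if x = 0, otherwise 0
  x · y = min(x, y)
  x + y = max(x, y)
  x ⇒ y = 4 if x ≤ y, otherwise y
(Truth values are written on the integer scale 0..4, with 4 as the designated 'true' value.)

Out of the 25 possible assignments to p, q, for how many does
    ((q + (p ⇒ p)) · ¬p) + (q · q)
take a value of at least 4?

value 4: 9 assignments (counts)
value 3: 4 assignments
value 2: 4 assignments
value 1: 4 assignments
value 0: 4 assignments
So 9 of the 25 assignments meet the threshold.

9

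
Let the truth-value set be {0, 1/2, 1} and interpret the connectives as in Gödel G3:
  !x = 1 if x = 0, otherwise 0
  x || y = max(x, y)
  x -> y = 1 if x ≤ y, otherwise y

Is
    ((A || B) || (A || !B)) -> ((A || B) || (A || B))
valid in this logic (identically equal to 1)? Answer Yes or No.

No

Counterexample: take A = 0, B = 0.
A || B = 0 || 0 = 0
!B = !0 = 1
A || !B = 0 || 1 = 1
(A || B) || (A || !B) = 0 || 1 = 1
A || B = 0 || 0 = 0
A || B = 0 || 0 = 0
(A || B) || (A || B) = 0 || 0 = 0
((A || B) || (A || !B)) -> ((A || B) || (A || B)) = 1 -> 0 = 0
This gives 0 ≠ 1.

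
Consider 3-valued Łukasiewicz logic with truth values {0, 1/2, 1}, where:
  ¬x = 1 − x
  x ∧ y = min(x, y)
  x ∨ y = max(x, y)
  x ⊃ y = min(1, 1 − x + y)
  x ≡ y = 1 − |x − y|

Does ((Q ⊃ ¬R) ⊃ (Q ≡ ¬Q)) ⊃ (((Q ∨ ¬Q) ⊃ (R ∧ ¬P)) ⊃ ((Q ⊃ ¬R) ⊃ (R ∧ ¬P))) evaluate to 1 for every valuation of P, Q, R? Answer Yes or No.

Counterexample: take P = 0, Q = 1/2, R = 0.
¬R = ¬0 = 1
Q ⊃ ¬R = 1/2 ⊃ 1 = 1
¬Q = ¬1/2 = 1/2
Q ≡ ¬Q = 1/2 ≡ 1/2 = 1
(Q ⊃ ¬R) ⊃ (Q ≡ ¬Q) = 1 ⊃ 1 = 1
¬Q = ¬1/2 = 1/2
Q ∨ ¬Q = 1/2 ∨ 1/2 = 1/2
¬P = ¬0 = 1
R ∧ ¬P = 0 ∧ 1 = 0
(Q ∨ ¬Q) ⊃ (R ∧ ¬P) = 1/2 ⊃ 0 = 1/2
¬R = ¬0 = 1
Q ⊃ ¬R = 1/2 ⊃ 1 = 1
¬P = ¬0 = 1
R ∧ ¬P = 0 ∧ 1 = 0
(Q ⊃ ¬R) ⊃ (R ∧ ¬P) = 1 ⊃ 0 = 0
((Q ∨ ¬Q) ⊃ (R ∧ ¬P)) ⊃ ((Q ⊃ ¬R) ⊃ (R ∧ ¬P)) = 1/2 ⊃ 0 = 1/2
((Q ⊃ ¬R) ⊃ (Q ≡ ¬Q)) ⊃ (((Q ∨ ¬Q) ⊃ (R ∧ ¬P)) ⊃ ((Q ⊃ ¬R) ⊃ (R ∧ ¬P))) = 1 ⊃ 1/2 = 1/2
This gives 1/2 ≠ 1.

No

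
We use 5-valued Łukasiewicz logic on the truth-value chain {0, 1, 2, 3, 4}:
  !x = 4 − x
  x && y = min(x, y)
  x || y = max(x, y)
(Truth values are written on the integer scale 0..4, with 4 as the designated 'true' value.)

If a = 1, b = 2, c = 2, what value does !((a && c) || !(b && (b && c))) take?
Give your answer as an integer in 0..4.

2

a && c = 1 && 2 = 1
b && c = 2 && 2 = 2
b && (b && c) = 2 && 2 = 2
!(b && (b && c)) = !2 = 2
(a && c) || !(b && (b && c)) = 1 || 2 = 2
!((a && c) || !(b && (b && c))) = !2 = 2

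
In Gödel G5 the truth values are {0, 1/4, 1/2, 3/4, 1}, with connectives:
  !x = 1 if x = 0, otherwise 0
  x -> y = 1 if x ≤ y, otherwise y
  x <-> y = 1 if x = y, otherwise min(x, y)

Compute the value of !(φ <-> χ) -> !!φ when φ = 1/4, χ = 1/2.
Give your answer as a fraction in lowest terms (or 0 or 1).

1

φ <-> χ = 1/4 <-> 1/2 = 1/4
!(φ <-> χ) = !1/4 = 0
!φ = !1/4 = 0
!!φ = !0 = 1
!(φ <-> χ) -> !!φ = 0 -> 1 = 1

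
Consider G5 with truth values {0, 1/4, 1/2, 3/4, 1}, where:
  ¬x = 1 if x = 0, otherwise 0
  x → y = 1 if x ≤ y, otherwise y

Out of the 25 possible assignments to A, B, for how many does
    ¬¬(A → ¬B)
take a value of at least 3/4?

value 1: 9 assignments (counts)
value 0: 16 assignments
So 9 of the 25 assignments meet the threshold.

9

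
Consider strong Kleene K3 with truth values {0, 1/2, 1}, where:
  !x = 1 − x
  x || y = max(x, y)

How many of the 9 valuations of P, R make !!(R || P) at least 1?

P = 0, R = 0 ↦ 0  <
P = 0, R = 1/2 ↦ 1/2  <
P = 0, R = 1 ↦ 1  ≥
P = 1/2, R = 0 ↦ 1/2  <
P = 1/2, R = 1/2 ↦ 1/2  <
P = 1/2, R = 1 ↦ 1  ≥
P = 1, R = 0 ↦ 1  ≥
P = 1, R = 1/2 ↦ 1  ≥
P = 1, R = 1 ↦ 1  ≥
So 5 of the 9 assignments meet the threshold.

5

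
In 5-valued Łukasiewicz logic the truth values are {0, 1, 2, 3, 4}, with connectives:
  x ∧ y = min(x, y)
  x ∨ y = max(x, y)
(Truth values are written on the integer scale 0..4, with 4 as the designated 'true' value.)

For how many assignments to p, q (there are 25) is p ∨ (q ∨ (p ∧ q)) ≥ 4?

value 4: 9 assignments (counts)
value 3: 7 assignments
value 2: 5 assignments
value 1: 3 assignments
value 0: 1 assignment
So 9 of the 25 assignments meet the threshold.

9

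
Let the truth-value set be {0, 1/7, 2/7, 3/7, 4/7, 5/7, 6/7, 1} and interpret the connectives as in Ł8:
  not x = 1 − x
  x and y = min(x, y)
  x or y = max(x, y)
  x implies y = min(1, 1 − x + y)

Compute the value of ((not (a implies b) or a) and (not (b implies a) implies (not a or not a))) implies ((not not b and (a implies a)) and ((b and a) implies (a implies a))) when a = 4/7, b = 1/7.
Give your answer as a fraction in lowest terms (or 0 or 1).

4/7

a implies b = 4/7 implies 1/7 = 4/7
not (a implies b) = not 4/7 = 3/7
not (a implies b) or a = 3/7 or 4/7 = 4/7
b implies a = 1/7 implies 4/7 = 1
not (b implies a) = not 1 = 0
not a = not 4/7 = 3/7
not a = not 4/7 = 3/7
not a or not a = 3/7 or 3/7 = 3/7
not (b implies a) implies (not a or not a) = 0 implies 3/7 = 1
(not (a implies b) or a) and (not (b implies a) implies (not a or not a)) = 4/7 and 1 = 4/7
not b = not 1/7 = 6/7
not not b = not 6/7 = 1/7
a implies a = 4/7 implies 4/7 = 1
not not b and (a implies a) = 1/7 and 1 = 1/7
b and a = 1/7 and 4/7 = 1/7
a implies a = 4/7 implies 4/7 = 1
(b and a) implies (a implies a) = 1/7 implies 1 = 1
(not not b and (a implies a)) and ((b and a) implies (a implies a)) = 1/7 and 1 = 1/7
((not (a implies b) or a) and (not (b implies a) implies (not a or not a))) implies ((not not b and (a implies a)) and ((b and a) implies (a implies a))) = 4/7 implies 1/7 = 4/7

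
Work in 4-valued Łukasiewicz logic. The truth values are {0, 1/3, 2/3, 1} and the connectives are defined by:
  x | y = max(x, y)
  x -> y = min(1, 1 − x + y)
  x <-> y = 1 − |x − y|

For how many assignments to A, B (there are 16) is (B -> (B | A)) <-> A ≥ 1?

4

A = 0, B = 0 ↦ 0  <
A = 0, B = 1/3 ↦ 0  <
A = 0, B = 2/3 ↦ 0  <
A = 0, B = 1 ↦ 0  <
A = 1/3, B = 0 ↦ 1/3  <
A = 1/3, B = 1/3 ↦ 1/3  <
A = 1/3, B = 2/3 ↦ 1/3  <
A = 1/3, B = 1 ↦ 1/3  <
A = 2/3, B = 0 ↦ 2/3  <
A = 2/3, B = 1/3 ↦ 2/3  <
A = 2/3, B = 2/3 ↦ 2/3  <
A = 2/3, B = 1 ↦ 2/3  <
A = 1, B = 0 ↦ 1  ≥
A = 1, B = 1/3 ↦ 1  ≥
A = 1, B = 2/3 ↦ 1  ≥
A = 1, B = 1 ↦ 1  ≥
So 4 of the 16 assignments meet the threshold.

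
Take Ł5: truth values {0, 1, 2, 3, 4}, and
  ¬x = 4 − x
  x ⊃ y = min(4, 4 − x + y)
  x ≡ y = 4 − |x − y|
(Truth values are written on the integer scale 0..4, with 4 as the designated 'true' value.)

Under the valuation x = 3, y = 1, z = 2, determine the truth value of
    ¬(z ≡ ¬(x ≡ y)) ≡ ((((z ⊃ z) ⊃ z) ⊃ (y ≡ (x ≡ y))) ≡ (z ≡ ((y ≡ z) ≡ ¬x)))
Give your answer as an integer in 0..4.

x ≡ y = 3 ≡ 1 = 2
¬(x ≡ y) = ¬2 = 2
z ≡ ¬(x ≡ y) = 2 ≡ 2 = 4
¬(z ≡ ¬(x ≡ y)) = ¬4 = 0
z ⊃ z = 2 ⊃ 2 = 4
(z ⊃ z) ⊃ z = 4 ⊃ 2 = 2
x ≡ y = 3 ≡ 1 = 2
y ≡ (x ≡ y) = 1 ≡ 2 = 3
((z ⊃ z) ⊃ z) ⊃ (y ≡ (x ≡ y)) = 2 ⊃ 3 = 4
y ≡ z = 1 ≡ 2 = 3
¬x = ¬3 = 1
(y ≡ z) ≡ ¬x = 3 ≡ 1 = 2
z ≡ ((y ≡ z) ≡ ¬x) = 2 ≡ 2 = 4
(((z ⊃ z) ⊃ z) ⊃ (y ≡ (x ≡ y))) ≡ (z ≡ ((y ≡ z) ≡ ¬x)) = 4 ≡ 4 = 4
¬(z ≡ ¬(x ≡ y)) ≡ ((((z ⊃ z) ⊃ z) ⊃ (y ≡ (x ≡ y))) ≡ (z ≡ ((y ≡ z) ≡ ¬x))) = 0 ≡ 4 = 0

0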